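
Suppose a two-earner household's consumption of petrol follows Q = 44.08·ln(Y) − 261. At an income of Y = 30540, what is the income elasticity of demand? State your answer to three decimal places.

0.227

At Y = 30540: Q = 194.205.
dQ/dY = 44.08/Y = 0.00144335 at this income.
η = (dQ/dY)·(Y/Q) = 0.00144335 × (30540/194.205) = 0.227.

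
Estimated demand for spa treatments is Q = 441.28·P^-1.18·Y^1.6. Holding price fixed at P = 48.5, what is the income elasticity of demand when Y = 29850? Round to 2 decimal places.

1.60

For a multiplicative demand Q = A·P^α·Y^β, the income elasticity is β everywhere.
Here β = 1.6, so η = 1.60.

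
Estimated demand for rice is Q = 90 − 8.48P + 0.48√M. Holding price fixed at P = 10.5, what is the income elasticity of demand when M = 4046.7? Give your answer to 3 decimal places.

At P = 10.5, M = 4046.7: Q = 31.495.
Holding P constant, ∂Q/∂M = 0.48/(2√M) = 0.00377277.
η_M = (∂Q/∂M)·(M/Q) = 0.00377277 × (4046.7/31.495) = 0.485.

0.485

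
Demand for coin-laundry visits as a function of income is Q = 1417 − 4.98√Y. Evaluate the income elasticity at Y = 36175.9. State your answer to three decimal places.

-1.008

At Y = 36175.9: Q = 469.806.
dQ/dY = -4.98/(2√Y) = -0.0130915 at this income.
η = (dQ/dY)·(Y/Q) = -0.0130915 × (36175.9/469.806) = -1.008.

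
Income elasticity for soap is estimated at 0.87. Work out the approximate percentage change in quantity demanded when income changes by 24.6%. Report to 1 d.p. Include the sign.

%ΔQ ≈ η × %ΔI = 0.87 × 24.6% = 21.4%.

21.4%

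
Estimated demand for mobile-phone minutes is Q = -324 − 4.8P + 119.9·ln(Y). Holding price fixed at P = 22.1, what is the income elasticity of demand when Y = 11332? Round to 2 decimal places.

At P = 22.1, Y = 11332: Q = 689.233.
Holding P constant, ∂Q/∂Y = 119.9/Y = 0.0105807.
η_Y = (∂Q/∂Y)·(Y/Q) = 0.0105807 × (11332/689.233) = 0.17.

0.17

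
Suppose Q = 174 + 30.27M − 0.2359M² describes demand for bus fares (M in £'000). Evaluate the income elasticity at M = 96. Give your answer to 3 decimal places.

At M = 96: Q = 905.8656.
dQ/dM = 30.27 − 0.4718M = -15.02280.
η = (dQ/dM)·(M/Q) = -15.02280 × (96/905.8656) = -1.592.

-1.592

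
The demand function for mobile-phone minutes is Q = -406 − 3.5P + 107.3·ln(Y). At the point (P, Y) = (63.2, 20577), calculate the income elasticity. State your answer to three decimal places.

0.245

At P = 63.2, Y = 20577: Q = 438.496.
Holding P constant, ∂Q/∂Y = 107.3/Y = 0.00521456.
η_Y = (∂Q/∂Y)·(Y/Q) = 0.00521456 × (20577/438.496) = 0.245.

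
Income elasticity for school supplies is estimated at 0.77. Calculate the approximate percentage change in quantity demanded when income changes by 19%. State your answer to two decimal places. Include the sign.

%ΔQ ≈ η × %ΔI = 0.77 × 19% = 14.63%.

14.63%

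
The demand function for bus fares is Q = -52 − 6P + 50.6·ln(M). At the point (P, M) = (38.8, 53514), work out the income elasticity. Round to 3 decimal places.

0.190

At P = 38.8, M = 53514: Q = 266.118.
Holding P constant, ∂Q/∂M = 50.6/M = 0.000945547.
η_M = (∂Q/∂M)·(M/Q) = 0.000945547 × (53514/266.118) = 0.190.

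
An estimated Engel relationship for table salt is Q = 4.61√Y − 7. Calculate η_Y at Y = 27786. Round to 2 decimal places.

0.50

At Y = 27786: Q = 761.447.
dQ/dY = 4.61/(2√Y) = 0.013828 at this income.
η = (dQ/dY)·(Y/Q) = 0.013828 × (27786/761.447) = 0.50.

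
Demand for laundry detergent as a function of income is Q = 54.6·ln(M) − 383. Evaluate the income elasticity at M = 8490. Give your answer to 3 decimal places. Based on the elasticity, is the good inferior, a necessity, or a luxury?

0.492 (necessity)

At M = 8490: Q = 110.947.
dQ/dM = 54.6/M = 0.0064311 at this income.
η = (dQ/dM)·(M/Q) = 0.0064311 × (8490/110.947) = 0.492.
Since 0 < η < 1, the good is a necessity.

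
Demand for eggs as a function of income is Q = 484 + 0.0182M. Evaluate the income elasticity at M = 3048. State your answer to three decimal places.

0.103

At M = 3048: Q = 539.474.
dQ/dM = 0.0182.
η = (dQ/dM)·(M/Q) = 0.0182 × (3048/539.474) = 0.103.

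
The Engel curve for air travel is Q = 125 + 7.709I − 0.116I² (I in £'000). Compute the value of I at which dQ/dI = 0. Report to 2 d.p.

dQ/dI = 7.709 − 0.232I.
The good is inferior where dQ/dI < 0. Setting dQ/dI = 0 gives I = 7.709 / 0.232 = 33.23.

33.23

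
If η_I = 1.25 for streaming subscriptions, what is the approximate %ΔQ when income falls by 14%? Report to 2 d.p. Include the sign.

%ΔQ ≈ η × %ΔI = 1.25 × (-14%) = -17.50%.

-17.50%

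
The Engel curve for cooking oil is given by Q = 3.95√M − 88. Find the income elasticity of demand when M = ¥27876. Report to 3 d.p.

At M = 27876: Q = 571.496.
dQ/dM = 3.95/(2√M) = 0.0118291 at this income.
η = (dQ/dM)·(M/Q) = 0.0118291 × (27876/571.496) = 0.577.

0.577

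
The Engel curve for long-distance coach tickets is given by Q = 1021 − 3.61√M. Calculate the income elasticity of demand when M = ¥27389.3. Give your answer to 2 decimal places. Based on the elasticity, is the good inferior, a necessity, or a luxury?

-0.71 (inferior good)

At M = 27389.3: Q = 423.555.
dQ/dM = -3.61/(2√M) = -0.0109065 at this income.
η = (dQ/dM)·(M/Q) = -0.0109065 × (27389.3/423.555) = -0.71.
Since η < 0, the good is an inferior good.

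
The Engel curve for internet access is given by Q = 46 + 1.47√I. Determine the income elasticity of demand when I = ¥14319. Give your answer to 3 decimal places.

At I = 14319: Q = 221.903.
dQ/dI = 1.47/(2√I) = 0.0061423 at this income.
η = (dQ/dI)·(I/Q) = 0.0061423 × (14319/221.903) = 0.396.

0.396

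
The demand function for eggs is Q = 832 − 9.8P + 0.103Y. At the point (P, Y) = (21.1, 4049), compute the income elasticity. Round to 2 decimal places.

0.40

At P = 21.1, Y = 4049: Q = 1042.267.
Holding P constant, ∂Q/∂Y = 0.103.
η_Y = (∂Q/∂Y)·(Y/Q) = 0.103 × (4049/1042.267) = 0.40.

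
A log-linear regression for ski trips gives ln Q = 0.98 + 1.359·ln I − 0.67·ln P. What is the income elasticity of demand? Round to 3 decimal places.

In a log-linear demand, the coefficient on ln I is the income elasticity.
So η = 1.359.

1.359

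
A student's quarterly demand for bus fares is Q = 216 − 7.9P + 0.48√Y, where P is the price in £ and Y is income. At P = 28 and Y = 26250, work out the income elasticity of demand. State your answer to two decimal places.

At P = 28, Y = 26250: Q = 72.569.
Holding P constant, ∂Q/∂Y = 0.48/(2√Y) = 0.00148131.
η_Y = (∂Q/∂Y)·(Y/Q) = 0.00148131 × (26250/72.569) = 0.54.

0.54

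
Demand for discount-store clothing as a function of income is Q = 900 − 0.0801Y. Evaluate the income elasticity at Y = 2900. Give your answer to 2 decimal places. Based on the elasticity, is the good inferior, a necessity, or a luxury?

At Y = 2900: Q = 667.710.
dQ/dY = −0.0801.
η = (dQ/dY)·(Y/Q) = -0.0801 × (2900/667.710) = -0.35.
Since η < 0, the good is an inferior good.

-0.35 (inferior good)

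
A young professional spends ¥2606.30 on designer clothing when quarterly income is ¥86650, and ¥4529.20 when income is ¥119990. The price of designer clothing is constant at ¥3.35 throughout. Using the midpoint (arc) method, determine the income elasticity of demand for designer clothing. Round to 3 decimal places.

1.670

With a constant price, Q₁ = 2606.30/3.35 = 778.000 and Q₂ = 4529.20/3.35 = 1352.000 (equivalently, work directly with expenditure since P cancels).
Midpoint %ΔQ = (4529.20 − 2606.30)/3567.75 = 0.53897; midpoint %ΔI = (119990 − 86650)/103320 = 0.32269.
η = 0.53897 / 0.32269 = 1.670.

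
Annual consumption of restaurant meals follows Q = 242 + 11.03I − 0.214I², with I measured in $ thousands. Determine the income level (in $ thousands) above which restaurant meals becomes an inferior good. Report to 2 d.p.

25.77

dQ/dI = 11.03 − 0.428I.
The good is inferior where dQ/dI < 0. Setting dQ/dI = 0 gives I = 11.03 / 0.428 = 25.77.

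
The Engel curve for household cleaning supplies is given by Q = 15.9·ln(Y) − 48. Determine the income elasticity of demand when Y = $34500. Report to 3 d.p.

At Y = 34500: Q = 118.135.
dQ/dY = 15.9/Y = 0.00046087 at this income.
η = (dQ/dY)·(Y/Q) = 0.00046087 × (34500/118.135) = 0.135.

0.135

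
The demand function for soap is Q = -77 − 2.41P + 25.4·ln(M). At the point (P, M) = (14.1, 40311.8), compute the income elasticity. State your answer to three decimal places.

0.160

At P = 14.1, M = 40311.8: Q = 158.371.
Holding P constant, ∂Q/∂M = 25.4/M = 0.000630088.
η_M = (∂Q/∂M)·(M/Q) = 0.000630088 × (40311.8/158.371) = 0.160.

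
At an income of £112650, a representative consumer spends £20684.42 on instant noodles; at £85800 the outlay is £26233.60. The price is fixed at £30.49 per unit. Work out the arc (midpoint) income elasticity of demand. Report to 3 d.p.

-0.874

With a constant price, Q₁ = 20684.42/30.49 = 678.400 and Q₂ = 26233.60/30.49 = 860.400 (equivalently, work directly with expenditure since P cancels).
Midpoint %ΔQ = (26233.60 − 20684.42)/23459.01 = 0.23655; midpoint %ΔI = (85800 − 112650)/99225 = -0.27060.
η = 0.23655 / -0.27060 = -0.874.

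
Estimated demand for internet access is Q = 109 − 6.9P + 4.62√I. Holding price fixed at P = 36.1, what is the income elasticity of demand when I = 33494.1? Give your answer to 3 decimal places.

0.599

At P = 36.1, I = 33494.1: Q = 705.434.
Holding P constant, ∂Q/∂I = 4.62/(2√I) = 0.012622.
η_I = (∂Q/∂I)·(I/Q) = 0.012622 × (33494.1/705.434) = 0.599.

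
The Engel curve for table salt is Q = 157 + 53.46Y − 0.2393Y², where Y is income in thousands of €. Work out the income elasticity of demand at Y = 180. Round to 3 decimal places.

-2.903

At Y = 180: Q = 2026.4800.
dQ/dY = 53.46 − 0.4786Y = -32.68800.
η = (dQ/dY)·(Y/Q) = -32.68800 × (180/2026.4800) = -2.903.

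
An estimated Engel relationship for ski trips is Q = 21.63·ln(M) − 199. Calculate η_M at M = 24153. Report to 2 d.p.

1.12

At M = 24153: Q = 19.294.
dQ/dM = 21.63/M = 0.000895541 at this income.
η = (dQ/dM)·(M/Q) = 0.000895541 × (24153/19.294) = 1.12.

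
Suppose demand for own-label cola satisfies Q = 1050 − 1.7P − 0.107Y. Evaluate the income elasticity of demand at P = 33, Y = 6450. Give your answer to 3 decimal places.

-2.272

At P = 33, Y = 6450: Q = 303.750.
Holding P constant, ∂Q/∂Y = −0.107.
η_Y = (∂Q/∂Y)·(Y/Q) = -0.107 × (6450/303.750) = -2.272.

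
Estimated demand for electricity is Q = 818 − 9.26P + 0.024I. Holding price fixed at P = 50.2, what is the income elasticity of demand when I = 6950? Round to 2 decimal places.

0.32

At P = 50.2, I = 6950: Q = 519.948.
Holding P constant, ∂Q/∂I = 0.024.
η_I = (∂Q/∂I)·(I/Q) = 0.024 × (6950/519.948) = 0.32.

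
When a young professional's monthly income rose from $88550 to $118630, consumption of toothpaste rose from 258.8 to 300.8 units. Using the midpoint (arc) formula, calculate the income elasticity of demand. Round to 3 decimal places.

0.517

ΔQ = 300.8 − 258.8 = 42; midpoint Q̄ = (258.8 + 300.8)/2 = 279.8.
ΔI = 118630 − 88550 = 30080; midpoint Ī = (88550 + 118630)/2 = 103590.
η = (ΔQ/Q̄) ÷ (ΔI/Ī) = (42/279.8) ÷ (30080/103590) = 0.517.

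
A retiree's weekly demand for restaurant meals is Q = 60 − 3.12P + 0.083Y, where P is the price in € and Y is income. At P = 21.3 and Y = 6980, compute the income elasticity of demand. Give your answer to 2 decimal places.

1.01

At P = 21.3, Y = 6980: Q = 572.884.
Holding P constant, ∂Q/∂Y = 0.083.
η_Y = (∂Q/∂Y)·(Y/Q) = 0.083 × (6980/572.884) = 1.01.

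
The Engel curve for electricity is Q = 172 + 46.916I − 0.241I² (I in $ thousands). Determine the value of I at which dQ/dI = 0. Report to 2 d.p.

dQ/dI = 46.916 − 0.482I.
The good is inferior where dQ/dI < 0. Setting dQ/dI = 0 gives I = 46.916 / 0.482 = 97.34.

97.34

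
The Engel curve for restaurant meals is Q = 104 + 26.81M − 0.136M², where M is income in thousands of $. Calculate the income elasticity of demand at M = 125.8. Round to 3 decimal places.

-0.704

At M = 125.8: Q = 1324.4110.
dQ/dM = 26.81 − 0.272M = -7.40760.
η = (dQ/dM)·(M/Q) = -7.40760 × (125.8/1324.4110) = -0.704.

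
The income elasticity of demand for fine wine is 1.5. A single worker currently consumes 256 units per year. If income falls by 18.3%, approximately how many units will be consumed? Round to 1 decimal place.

185.7

%ΔQ ≈ η × %ΔI = 1.5 × (-18.3%) = -27.45%.
New Q ≈ 256 × (1 − 0.2745) = 185.7.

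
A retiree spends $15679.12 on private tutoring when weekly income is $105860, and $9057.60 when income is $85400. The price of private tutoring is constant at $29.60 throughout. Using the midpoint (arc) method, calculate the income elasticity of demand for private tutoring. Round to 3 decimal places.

2.502

With a constant price, Q₁ = 15679.12/29.60 = 529.700 and Q₂ = 9057.60/29.60 = 306.000 (equivalently, work directly with expenditure since P cancels).
Midpoint %ΔQ = (9057.60 − 15679.12)/12368.36 = -0.53536; midpoint %ΔI = (85400 − 105860)/95630 = -0.21395.
η = -0.53536 / -0.21395 = 2.502.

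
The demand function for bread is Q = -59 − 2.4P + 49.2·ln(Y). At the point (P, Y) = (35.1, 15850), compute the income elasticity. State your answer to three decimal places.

At P = 35.1, Y = 15850: Q = 332.569.
Holding P constant, ∂Q/∂Y = 49.2/Y = 0.0031041.
η_Y = (∂Q/∂Y)·(Y/Q) = 0.0031041 × (15850/332.569) = 0.148.

0.148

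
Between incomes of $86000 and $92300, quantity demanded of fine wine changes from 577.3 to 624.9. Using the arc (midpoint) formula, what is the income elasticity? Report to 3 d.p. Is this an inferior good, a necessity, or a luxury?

ΔQ = 624.9 − 577.3 = 47.6; midpoint Q̄ = (577.3 + 624.9)/2 = 601.1.
ΔI = 92300 − 86000 = 6300; midpoint Ī = (86000 + 92300)/2 = 89150.
η = (ΔQ/Q̄) ÷ (ΔI/Ī) = (47.6/601.1) ÷ (6300/89150) = 1.121.
η > 1 ⇒ luxury.

1.121 (luxury)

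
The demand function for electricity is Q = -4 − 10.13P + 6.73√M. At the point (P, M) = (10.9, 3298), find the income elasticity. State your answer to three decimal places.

0.710

At P = 10.9, M = 3298: Q = 272.075.
Holding P constant, ∂Q/∂M = 6.73/(2√M) = 0.0585949.
η_M = (∂Q/∂M)·(M/Q) = 0.0585949 × (3298/272.075) = 0.710.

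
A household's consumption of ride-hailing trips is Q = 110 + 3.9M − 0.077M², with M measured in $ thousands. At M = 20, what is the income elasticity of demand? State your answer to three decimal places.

At M = 20: Q = 157.2000.
dQ/dM = 3.9 − 0.154M = 0.82000.
η = (dQ/dM)·(M/Q) = 0.82000 × (20/157.2000) = 0.104.

0.104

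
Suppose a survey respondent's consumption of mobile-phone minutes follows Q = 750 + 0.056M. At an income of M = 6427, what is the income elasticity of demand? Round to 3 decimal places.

0.324

At M = 6427: Q = 1109.912.
dQ/dM = 0.056.
η = (dQ/dM)·(M/Q) = 0.056 × (6427/1109.912) = 0.324.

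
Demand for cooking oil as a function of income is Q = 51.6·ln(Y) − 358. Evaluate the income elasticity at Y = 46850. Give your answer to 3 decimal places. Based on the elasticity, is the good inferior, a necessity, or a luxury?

At Y = 46850: Q = 196.943.
dQ/dY = 51.6/Y = 0.00110139 at this income.
η = (dQ/dY)·(Y/Q) = 0.00110139 × (46850/196.943) = 0.262.
Since 0 < η < 1, the good is a necessity.

0.262 (necessity)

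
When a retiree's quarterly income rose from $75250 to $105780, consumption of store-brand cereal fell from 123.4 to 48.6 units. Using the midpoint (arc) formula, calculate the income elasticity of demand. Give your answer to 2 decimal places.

ΔQ = 48.6 − 123.4 = -74.8; midpoint Q̄ = (123.4 + 48.6)/2 = 86.
ΔI = 105780 − 75250 = 30530; midpoint Ī = (75250 + 105780)/2 = 90515.
η = (ΔQ/Q̄) ÷ (ΔI/Ī) = (-74.8/86) ÷ (30530/90515) = -2.58.

-2.58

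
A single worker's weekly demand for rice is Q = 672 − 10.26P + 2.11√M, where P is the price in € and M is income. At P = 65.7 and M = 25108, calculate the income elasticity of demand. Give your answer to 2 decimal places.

At P = 65.7, M = 25108: Q = 332.258.
Holding P constant, ∂Q/∂M = 2.11/(2√M) = 0.00665804.
η_M = (∂Q/∂M)·(M/Q) = 0.00665804 × (25108/332.258) = 0.50.

0.50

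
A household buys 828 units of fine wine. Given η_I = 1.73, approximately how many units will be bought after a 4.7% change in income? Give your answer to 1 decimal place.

895.3

%ΔQ ≈ η × %ΔI = 1.73 × 4.7% = 8.131%.
New Q ≈ 828 × (1 + 0.08131) = 895.3.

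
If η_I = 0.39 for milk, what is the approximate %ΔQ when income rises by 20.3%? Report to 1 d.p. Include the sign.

%ΔQ ≈ η × %ΔI = 0.39 × 20.3% = 7.9%.

7.9%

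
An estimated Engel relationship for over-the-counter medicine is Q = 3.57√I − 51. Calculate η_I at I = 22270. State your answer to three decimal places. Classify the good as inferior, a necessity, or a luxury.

At I = 22270: Q = 481.756.
dQ/dI = 3.57/(2√I) = 0.0119613 at this income.
η = (dQ/dI)·(I/Q) = 0.0119613 × (22270/481.756) = 0.553.
Since 0 < η < 1, the good is a necessity.

0.553 (necessity)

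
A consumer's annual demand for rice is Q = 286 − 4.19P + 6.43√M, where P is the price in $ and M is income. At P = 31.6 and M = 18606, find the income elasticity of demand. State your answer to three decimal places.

At P = 31.6, M = 18606: Q = 1030.673.
Holding P constant, ∂Q/∂M = 6.43/(2√M) = 0.0235697.
η_M = (∂Q/∂M)·(M/Q) = 0.0235697 × (18606/1030.673) = 0.425.

0.425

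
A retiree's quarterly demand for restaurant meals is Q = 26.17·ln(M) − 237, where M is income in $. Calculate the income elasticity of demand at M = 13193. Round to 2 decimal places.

At M = 13193: Q = 11.286.
dQ/dM = 26.17/M = 0.00198363 at this income.
η = (dQ/dM)·(M/Q) = 0.00198363 × (13193/11.286) = 2.32.

2.32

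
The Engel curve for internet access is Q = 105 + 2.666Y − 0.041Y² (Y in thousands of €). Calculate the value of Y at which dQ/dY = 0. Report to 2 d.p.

32.51

dQ/dY = 2.666 − 0.082Y.
The good is inferior where dQ/dY < 0. Setting dQ/dY = 0 gives Y = 2.666 / 0.082 = 32.51.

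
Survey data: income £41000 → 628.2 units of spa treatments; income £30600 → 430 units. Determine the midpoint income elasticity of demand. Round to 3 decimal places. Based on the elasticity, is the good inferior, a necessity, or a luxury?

1.289 (luxury)

ΔQ = 430 − 628.2 = -198.2; midpoint Q̄ = (628.2 + 430)/2 = 529.1.
ΔI = 30600 − 41000 = -10400; midpoint Ī = (41000 + 30600)/2 = 35800.
η = (ΔQ/Q̄) ÷ (ΔI/Ī) = (-198.2/529.1) ÷ (-10400/35800) = 1.289.
η > 1 ⇒ luxury.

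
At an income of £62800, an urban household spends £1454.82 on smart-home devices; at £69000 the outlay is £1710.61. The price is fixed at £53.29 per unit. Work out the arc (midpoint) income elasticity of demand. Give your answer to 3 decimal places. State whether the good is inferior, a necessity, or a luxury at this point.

1.718 (luxury)

With a constant price, Q₁ = 1454.82/53.29 = 27.300 and Q₂ = 1710.61/53.29 = 32.100 (equivalently, work directly with expenditure since P cancels).
Midpoint %ΔQ = (1710.61 − 1454.82)/1582.72 = 0.16161; midpoint %ΔI = (69000 − 62800)/65900 = 0.09408.
η = 0.16161 / 0.09408 = 1.718.
η > 1 ⇒ luxury.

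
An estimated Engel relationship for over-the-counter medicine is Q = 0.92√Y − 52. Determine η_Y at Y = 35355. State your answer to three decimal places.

At Y = 35355: Q = 120.987.
dQ/dY = 0.92/(2√Y) = 0.00244643 at this income.
η = (dQ/dY)·(Y/Q) = 0.00244643 × (35355/120.987) = 0.715.

0.715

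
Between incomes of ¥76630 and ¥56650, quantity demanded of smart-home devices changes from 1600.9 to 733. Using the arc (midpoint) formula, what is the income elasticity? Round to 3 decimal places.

ΔQ = 733 − 1600.9 = -867.9; midpoint Q̄ = (1600.9 + 733)/2 = 1166.95.
ΔI = 56650 − 76630 = -19980; midpoint Ī = (76630 + 56650)/2 = 66640.
η = (ΔQ/Q̄) ÷ (ΔI/Ī) = (-867.9/1166.95) ÷ (-19980/66640) = 2.481.

2.481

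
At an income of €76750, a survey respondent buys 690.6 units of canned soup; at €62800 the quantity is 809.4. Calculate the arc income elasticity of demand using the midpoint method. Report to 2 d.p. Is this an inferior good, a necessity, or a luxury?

-0.79 (inferior good)

ΔQ = 809.4 − 690.6 = 118.8; midpoint Q̄ = (690.6 + 809.4)/2 = 750.
ΔI = 62800 − 76750 = -13950; midpoint Ī = (76750 + 62800)/2 = 69775.
η = (ΔQ/Q̄) ÷ (ΔI/Ī) = (118.8/750) ÷ (-13950/69775) = -0.79.
η < 0 ⇒ inferior good.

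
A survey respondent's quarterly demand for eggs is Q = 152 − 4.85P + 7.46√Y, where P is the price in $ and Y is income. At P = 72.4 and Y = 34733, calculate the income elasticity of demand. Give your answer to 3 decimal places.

0.584

At P = 72.4, Y = 34733: Q = 1191.165.
Holding P constant, ∂Q/∂Y = 7.46/(2√Y) = 0.0200142.
η_Y = (∂Q/∂Y)·(Y/Q) = 0.0200142 × (34733/1191.165) = 0.584.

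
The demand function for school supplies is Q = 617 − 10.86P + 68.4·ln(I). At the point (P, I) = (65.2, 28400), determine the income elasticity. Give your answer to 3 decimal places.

0.112

At P = 65.2, I = 28400: Q = 610.311.
Holding P constant, ∂Q/∂I = 68.4/I = 0.00240845.
η_I = (∂Q/∂I)·(I/Q) = 0.00240845 × (28400/610.311) = 0.112.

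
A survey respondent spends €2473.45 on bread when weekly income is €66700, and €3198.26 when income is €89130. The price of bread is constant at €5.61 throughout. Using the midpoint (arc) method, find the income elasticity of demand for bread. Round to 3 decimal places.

0.888

With a constant price, Q₁ = 2473.45/5.61 = 440.900 and Q₂ = 3198.26/5.61 = 570.100 (equivalently, work directly with expenditure since P cancels).
Midpoint %ΔQ = (3198.26 − 2473.45)/2835.86 = 0.25559; midpoint %ΔI = (89130 − 66700)/77915 = 0.28788.
η = 0.25559 / 0.28788 = 0.888.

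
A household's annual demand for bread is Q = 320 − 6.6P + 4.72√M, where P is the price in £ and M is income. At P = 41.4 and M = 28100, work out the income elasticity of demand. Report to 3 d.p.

0.472

At P = 41.4, M = 28100: Q = 837.976.
Holding P constant, ∂Q/∂M = 4.72/(2√M) = 0.0140786.
η_M = (∂Q/∂M)·(M/Q) = 0.0140786 × (28100/837.976) = 0.472.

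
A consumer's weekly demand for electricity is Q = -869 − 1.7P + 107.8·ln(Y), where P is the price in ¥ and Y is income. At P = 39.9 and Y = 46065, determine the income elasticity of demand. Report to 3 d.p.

At P = 39.9, Y = 46065: Q = 220.706.
Holding P constant, ∂Q/∂Y = 107.8/Y = 0.00234017.
η_Y = (∂Q/∂Y)·(Y/Q) = 0.00234017 × (46065/220.706) = 0.488.

0.488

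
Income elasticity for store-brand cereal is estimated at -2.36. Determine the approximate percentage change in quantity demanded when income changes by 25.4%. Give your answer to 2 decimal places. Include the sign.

%ΔQ ≈ η × %ΔI = -2.36 × 25.4% = -59.94%.

-59.94%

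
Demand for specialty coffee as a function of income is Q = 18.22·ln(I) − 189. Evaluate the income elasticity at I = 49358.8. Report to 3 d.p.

2.306

At I = 49358.8: Q = 7.901.
dQ/dI = 18.22/I = 0.000369134 at this income.
η = (dQ/dI)·(I/Q) = 0.000369134 × (49358.8/7.901) = 2.306.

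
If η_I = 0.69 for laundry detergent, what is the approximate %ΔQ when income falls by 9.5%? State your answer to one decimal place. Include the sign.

%ΔQ ≈ η × %ΔI = 0.69 × (-9.5%) = -6.6%.

-6.6%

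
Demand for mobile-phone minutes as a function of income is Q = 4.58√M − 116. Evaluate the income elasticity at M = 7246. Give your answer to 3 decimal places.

0.712

At M = 7246: Q = 273.865.
dQ/dM = 4.58/(2√M) = 0.0269021 at this income.
η = (dQ/dM)·(M/Q) = 0.0269021 × (7246/273.865) = 0.712.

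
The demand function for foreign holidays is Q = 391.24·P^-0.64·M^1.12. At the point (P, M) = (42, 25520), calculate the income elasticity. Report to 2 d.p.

1.12

For a multiplicative demand Q = A·P^α·M^β, the income elasticity is β everywhere.
Here β = 1.12, so η = 1.12.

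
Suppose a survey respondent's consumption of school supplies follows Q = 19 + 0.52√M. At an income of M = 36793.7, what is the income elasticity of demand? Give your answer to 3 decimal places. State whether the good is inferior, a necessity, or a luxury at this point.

At M = 36793.7: Q = 118.745.
dQ/dM = 0.52/(2√M) = 0.00135546 at this income.
η = (dQ/dM)·(M/Q) = 0.00135546 × (36793.7/118.745) = 0.420.
Since 0 < η < 1, the good is a necessity.

0.420 (necessity)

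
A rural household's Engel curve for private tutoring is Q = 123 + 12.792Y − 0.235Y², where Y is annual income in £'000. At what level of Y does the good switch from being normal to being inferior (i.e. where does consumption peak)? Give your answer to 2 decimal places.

27.22

dQ/dY = 12.792 − 0.47Y.
The good is inferior where dQ/dY < 0. Setting dQ/dY = 0 gives Y = 12.792 / 0.47 = 27.22.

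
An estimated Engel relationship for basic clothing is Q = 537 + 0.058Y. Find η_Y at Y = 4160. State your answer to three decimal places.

0.310

At Y = 4160: Q = 778.280.
dQ/dY = 0.058.
η = (dQ/dY)·(Y/Q) = 0.058 × (4160/778.280) = 0.310.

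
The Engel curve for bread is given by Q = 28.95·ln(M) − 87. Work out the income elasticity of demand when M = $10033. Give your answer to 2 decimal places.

0.16

At M = 10033: Q = 179.735.
dQ/dM = 28.95/M = 0.00288548 at this income.
η = (dQ/dM)·(M/Q) = 0.00288548 × (10033/179.735) = 0.16.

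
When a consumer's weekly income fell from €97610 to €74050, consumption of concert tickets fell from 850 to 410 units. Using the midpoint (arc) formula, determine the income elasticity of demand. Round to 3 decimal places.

2.544

ΔQ = 410 − 850 = -440; midpoint Q̄ = (850 + 410)/2 = 630.
ΔI = 74050 − 97610 = -23560; midpoint Ī = (97610 + 74050)/2 = 85830.
η = (ΔQ/Q̄) ÷ (ΔI/Ī) = (-440/630) ÷ (-23560/85830) = 2.544.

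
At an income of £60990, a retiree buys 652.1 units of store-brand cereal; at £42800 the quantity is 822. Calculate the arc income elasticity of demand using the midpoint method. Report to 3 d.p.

ΔQ = 822 − 652.1 = 169.9; midpoint Q̄ = (652.1 + 822)/2 = 737.05.
ΔI = 42800 − 60990 = -18190; midpoint Ī = (60990 + 42800)/2 = 51895.
η = (ΔQ/Q̄) ÷ (ΔI/Ī) = (169.9/737.05) ÷ (-18190/51895) = -0.658.

-0.658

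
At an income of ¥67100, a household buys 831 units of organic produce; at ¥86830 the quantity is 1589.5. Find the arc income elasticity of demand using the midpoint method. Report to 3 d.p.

2.445

ΔQ = 1589.5 − 831 = 758.5; midpoint Q̄ = (831 + 1589.5)/2 = 1210.25.
ΔI = 86830 − 67100 = 19730; midpoint Ī = (67100 + 86830)/2 = 76965.
η = (ΔQ/Q̄) ÷ (ΔI/Ī) = (758.5/1210.25) ÷ (19730/76965) = 2.445.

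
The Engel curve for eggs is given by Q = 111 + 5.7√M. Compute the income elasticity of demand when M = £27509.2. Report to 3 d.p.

At M = 27509.2: Q = 1056.396.
dQ/dM = 5.7/(2√M) = 0.0171833 at this income.
η = (dQ/dM)·(M/Q) = 0.0171833 × (27509.2/1056.396) = 0.447.

0.447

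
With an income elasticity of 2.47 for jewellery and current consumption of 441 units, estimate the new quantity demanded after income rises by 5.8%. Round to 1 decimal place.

504.2

%ΔQ ≈ η × %ΔI = 2.47 × 5.8% = 14.326%.
New Q ≈ 441 × (1 + 0.14326) = 504.2.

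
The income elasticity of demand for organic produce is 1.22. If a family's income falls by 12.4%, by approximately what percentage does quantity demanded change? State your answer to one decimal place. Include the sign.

-15.1%

%ΔQ ≈ η × %ΔI = 1.22 × (-12.4%) = -15.1%.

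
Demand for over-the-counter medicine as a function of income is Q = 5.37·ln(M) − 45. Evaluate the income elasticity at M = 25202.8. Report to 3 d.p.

At M = 25202.8: Q = 9.423.
dQ/dM = 5.37/M = 0.000213072 at this income.
η = (dQ/dM)·(M/Q) = 0.000213072 × (25202.8/9.423) = 0.570.

0.570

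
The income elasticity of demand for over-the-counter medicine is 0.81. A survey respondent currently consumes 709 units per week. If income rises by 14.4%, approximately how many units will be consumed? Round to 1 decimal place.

791.7

%ΔQ ≈ η × %ΔI = 0.81 × 14.4% = 11.664%.
New Q ≈ 709 × (1 + 0.11664) = 791.7.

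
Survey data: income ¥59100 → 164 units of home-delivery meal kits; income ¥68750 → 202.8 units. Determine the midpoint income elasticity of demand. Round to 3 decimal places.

1.401

ΔQ = 202.8 − 164 = 38.8; midpoint Q̄ = (164 + 202.8)/2 = 183.4.
ΔI = 68750 − 59100 = 9650; midpoint Ī = (59100 + 68750)/2 = 63925.
η = (ΔQ/Q̄) ÷ (ΔI/Ī) = (38.8/183.4) ÷ (9650/63925) = 1.401.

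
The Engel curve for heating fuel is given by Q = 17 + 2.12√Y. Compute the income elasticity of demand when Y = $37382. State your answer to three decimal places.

0.480

At Y = 37382: Q = 426.890.
dQ/dY = 2.12/(2√Y) = 0.00548245 at this income.
η = (dQ/dY)·(Y/Q) = 0.00548245 × (37382/426.890) = 0.480.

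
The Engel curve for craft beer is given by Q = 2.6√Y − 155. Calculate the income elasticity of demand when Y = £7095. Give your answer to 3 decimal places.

At Y = 7095: Q = 64.003.
dQ/dY = 2.6/(2√Y) = 0.0154336 at this income.
η = (dQ/dY)·(Y/Q) = 0.0154336 × (7095/64.003) = 1.711.

1.711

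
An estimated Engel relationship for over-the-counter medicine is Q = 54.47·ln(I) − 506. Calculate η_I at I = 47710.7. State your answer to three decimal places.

0.674

At I = 47710.7: Q = 80.800.
dQ/dI = 54.47/I = 0.00114167 at this income.
η = (dQ/dI)·(I/Q) = 0.00114167 × (47710.7/80.800) = 0.674.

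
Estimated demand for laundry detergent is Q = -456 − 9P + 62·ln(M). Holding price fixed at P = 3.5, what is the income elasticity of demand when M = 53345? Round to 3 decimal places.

0.331

At P = 3.5, M = 53345: Q = 187.341.
Holding P constant, ∂Q/∂M = 62/M = 0.00116225.
η_M = (∂Q/∂M)·(M/Q) = 0.00116225 × (53345/187.341) = 0.331.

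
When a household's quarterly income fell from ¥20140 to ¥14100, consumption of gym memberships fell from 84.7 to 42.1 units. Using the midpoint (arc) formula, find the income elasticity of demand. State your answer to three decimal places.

ΔQ = 42.1 − 84.7 = -42.6; midpoint Q̄ = (84.7 + 42.1)/2 = 63.4.
ΔI = 14100 − 20140 = -6040; midpoint Ī = (20140 + 14100)/2 = 17120.
η = (ΔQ/Q̄) ÷ (ΔI/Ī) = (-42.6/63.4) ÷ (-6040/17120) = 1.905.

1.905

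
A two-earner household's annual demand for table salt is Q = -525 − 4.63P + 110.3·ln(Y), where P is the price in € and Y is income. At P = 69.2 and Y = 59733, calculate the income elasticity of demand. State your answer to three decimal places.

0.300

At P = 69.2, Y = 59733: Q = 367.644.
Holding P constant, ∂Q/∂Y = 110.3/Y = 0.00184655.
η_Y = (∂Q/∂Y)·(Y/Q) = 0.00184655 × (59733/367.644) = 0.300.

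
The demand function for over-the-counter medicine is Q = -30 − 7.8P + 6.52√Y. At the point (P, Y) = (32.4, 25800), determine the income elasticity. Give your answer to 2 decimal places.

0.68

At P = 32.4, Y = 25800: Q = 764.547.
Holding P constant, ∂Q/∂Y = 6.52/(2√Y) = 0.0202959.
η_Y = (∂Q/∂Y)·(Y/Q) = 0.0202959 × (25800/764.547) = 0.68.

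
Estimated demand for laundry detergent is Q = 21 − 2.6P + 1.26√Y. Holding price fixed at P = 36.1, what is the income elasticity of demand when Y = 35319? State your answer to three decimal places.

At P = 36.1, Y = 35319: Q = 163.936.
Holding P constant, ∂Q/∂Y = 1.26/(2√Y) = 0.00335225.
η_Y = (∂Q/∂Y)·(Y/Q) = 0.00335225 × (35319/163.936) = 0.722.

0.722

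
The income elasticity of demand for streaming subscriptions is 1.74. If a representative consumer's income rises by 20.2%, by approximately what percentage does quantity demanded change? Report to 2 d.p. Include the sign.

35.15%

%ΔQ ≈ η × %ΔI = 1.74 × 20.2% = 35.15%.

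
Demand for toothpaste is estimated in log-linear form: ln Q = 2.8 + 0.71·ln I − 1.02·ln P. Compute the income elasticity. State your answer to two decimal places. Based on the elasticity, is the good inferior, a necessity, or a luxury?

In a log-linear demand, the coefficient on ln I is the income elasticity.
So η = 0.71.
0 < η < 1 ⇒ necessity.

0.71 (necessity)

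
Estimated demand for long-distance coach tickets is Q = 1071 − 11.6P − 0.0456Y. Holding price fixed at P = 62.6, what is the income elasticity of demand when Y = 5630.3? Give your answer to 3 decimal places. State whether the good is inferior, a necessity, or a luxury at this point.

At P = 62.6, Y = 5630.3: Q = 88.098.
Holding P constant, ∂Q/∂Y = −0.0456.
η_Y = (∂Q/∂Y)·(Y/Q) = -0.0456 × (5630.3/88.098) = -2.914.
Since η < 0, this is an inferior good.

-2.914 (inferior good)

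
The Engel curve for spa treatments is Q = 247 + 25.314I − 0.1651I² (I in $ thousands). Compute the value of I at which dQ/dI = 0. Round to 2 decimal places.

dQ/dI = 25.314 − 0.3302I.
The good is inferior where dQ/dI < 0. Setting dQ/dI = 0 gives I = 25.314 / 0.3302 = 76.66.

76.66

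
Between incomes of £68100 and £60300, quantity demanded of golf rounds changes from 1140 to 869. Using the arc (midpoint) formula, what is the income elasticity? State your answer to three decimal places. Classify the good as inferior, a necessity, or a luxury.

ΔQ = 869 − 1140 = -271; midpoint Q̄ = (1140 + 869)/2 = 1004.5.
ΔI = 60300 − 68100 = -7800; midpoint Ī = (68100 + 60300)/2 = 64200.
η = (ΔQ/Q̄) ÷ (ΔI/Ī) = (-271/1004.5) ÷ (-7800/64200) = 2.221.
η > 1 ⇒ luxury.

2.221 (luxury)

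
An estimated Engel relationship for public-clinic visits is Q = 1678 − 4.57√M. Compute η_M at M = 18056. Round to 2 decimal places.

At M = 18056: Q = 1063.917.
dQ/dM = -4.57/(2√M) = -0.017005 at this income.
η = (dQ/dM)·(M/Q) = -0.017005 × (18056/1063.917) = -0.29.

-0.29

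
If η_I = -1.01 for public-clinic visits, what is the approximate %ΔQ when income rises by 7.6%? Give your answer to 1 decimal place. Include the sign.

%ΔQ ≈ η × %ΔI = -1.01 × 7.6% = -7.7%.

-7.7%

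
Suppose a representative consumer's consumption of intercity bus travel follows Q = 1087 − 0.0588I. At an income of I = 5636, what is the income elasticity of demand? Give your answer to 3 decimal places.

-0.439

At I = 5636: Q = 755.603.
dQ/dI = −0.0588.
η = (dQ/dI)·(I/Q) = -0.0588 × (5636/755.603) = -0.439.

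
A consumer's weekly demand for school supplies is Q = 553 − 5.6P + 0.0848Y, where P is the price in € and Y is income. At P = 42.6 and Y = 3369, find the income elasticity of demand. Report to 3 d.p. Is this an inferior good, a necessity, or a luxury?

0.476 (necessity)

At P = 42.6, Y = 3369: Q = 600.131.
Holding P constant, ∂Q/∂Y = 0.0848.
η_Y = (∂Q/∂Y)·(Y/Q) = 0.0848 × (3369/600.131) = 0.476.
Since 0 < η < 1, this is a necessity.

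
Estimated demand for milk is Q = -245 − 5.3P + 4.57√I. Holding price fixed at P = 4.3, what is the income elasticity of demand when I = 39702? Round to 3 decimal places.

At P = 4.3, I = 39702: Q = 642.799.
Holding P constant, ∂Q/∂I = 4.57/(2√I) = 0.0114678.
η_I = (∂Q/∂I)·(I/Q) = 0.0114678 × (39702/642.799) = 0.708.

0.708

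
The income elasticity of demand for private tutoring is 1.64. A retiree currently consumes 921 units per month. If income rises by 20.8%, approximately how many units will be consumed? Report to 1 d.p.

1235.2

%ΔQ ≈ η × %ΔI = 1.64 × 20.8% = 34.112%.
New Q ≈ 921 × (1 + 0.34112) = 1235.2.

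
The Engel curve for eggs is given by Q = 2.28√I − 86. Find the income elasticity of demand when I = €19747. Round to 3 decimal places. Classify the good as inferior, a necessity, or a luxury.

0.683 (necessity)

At I = 19747: Q = 234.395.
dQ/dI = 2.28/(2√I) = 0.00811249 at this income.
η = (dQ/dI)·(I/Q) = 0.00811249 × (19747/234.395) = 0.683.
Since 0 < η < 1, the good is a necessity.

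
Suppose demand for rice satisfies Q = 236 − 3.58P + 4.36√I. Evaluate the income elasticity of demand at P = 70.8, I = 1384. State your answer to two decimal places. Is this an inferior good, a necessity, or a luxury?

0.56 (necessity)

At P = 70.8, I = 1384: Q = 144.737.
Holding P constant, ∂Q/∂I = 4.36/(2√I) = 0.0585988.
η_I = (∂Q/∂I)·(I/Q) = 0.0585988 × (1384/144.737) = 0.56.
Since 0 < η < 1, this is a necessity.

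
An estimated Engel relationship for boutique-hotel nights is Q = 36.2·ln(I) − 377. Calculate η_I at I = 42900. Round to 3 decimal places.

3.964

At I = 42900: Q = 9.132.
dQ/dI = 36.2/I = 0.000843823 at this income.
η = (dQ/dI)·(I/Q) = 0.000843823 × (42900/9.132) = 3.964.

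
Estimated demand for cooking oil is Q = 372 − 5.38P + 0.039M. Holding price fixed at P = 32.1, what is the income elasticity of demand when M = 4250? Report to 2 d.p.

0.45

At P = 32.1, M = 4250: Q = 365.052.
Holding P constant, ∂Q/∂M = 0.039.
η_M = (∂Q/∂M)·(M/Q) = 0.039 × (4250/365.052) = 0.45.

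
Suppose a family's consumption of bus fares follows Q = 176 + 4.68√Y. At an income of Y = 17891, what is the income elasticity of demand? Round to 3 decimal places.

0.390

At Y = 17891: Q = 801.984.
dQ/dY = 4.68/(2√Y) = 0.0174944 at this income.
η = (dQ/dY)·(Y/Q) = 0.0174944 × (17891/801.984) = 0.390.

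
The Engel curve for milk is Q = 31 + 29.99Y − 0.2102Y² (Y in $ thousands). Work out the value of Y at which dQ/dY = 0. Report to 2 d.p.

71.34

dQ/dY = 29.99 − 0.4204Y.
The good is inferior where dQ/dY < 0. Setting dQ/dY = 0 gives Y = 29.99 / 0.4204 = 71.34.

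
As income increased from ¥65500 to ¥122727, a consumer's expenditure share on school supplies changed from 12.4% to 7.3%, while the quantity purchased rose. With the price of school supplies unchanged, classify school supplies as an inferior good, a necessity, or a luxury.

necessity

Quantity rises but the budget share falls as income rises, so 0 < η < 1.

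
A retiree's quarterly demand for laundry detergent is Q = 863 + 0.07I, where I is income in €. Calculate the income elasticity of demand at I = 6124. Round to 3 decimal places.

0.332

At I = 6124: Q = 1291.680.
dQ/dI = 0.07.
η = (dQ/dI)·(I/Q) = 0.07 × (6124/1291.680) = 0.332.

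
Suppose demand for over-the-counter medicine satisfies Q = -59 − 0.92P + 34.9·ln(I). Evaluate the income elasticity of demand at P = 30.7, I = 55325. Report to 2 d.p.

0.12

At P = 30.7, I = 55325: Q = 293.898.
Holding P constant, ∂Q/∂I = 34.9/I = 0.000630818.
η_I = (∂Q/∂I)·(I/Q) = 0.000630818 × (55325/293.898) = 0.12.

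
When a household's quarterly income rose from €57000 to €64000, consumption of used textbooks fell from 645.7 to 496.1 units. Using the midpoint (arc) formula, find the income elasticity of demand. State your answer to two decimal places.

ΔQ = 496.1 − 645.7 = -149.6; midpoint Q̄ = (645.7 + 496.1)/2 = 570.9.
ΔI = 64000 − 57000 = 7000; midpoint Ī = (57000 + 64000)/2 = 60500.
η = (ΔQ/Q̄) ÷ (ΔI/Ī) = (-149.6/570.9) ÷ (7000/60500) = -2.26.

-2.26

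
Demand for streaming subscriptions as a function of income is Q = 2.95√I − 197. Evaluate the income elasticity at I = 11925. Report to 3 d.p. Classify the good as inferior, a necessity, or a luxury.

1.287 (luxury)

At I = 11925: Q = 125.145.
dQ/dI = 2.95/(2√I) = 0.0135071 at this income.
η = (dQ/dI)·(I/Q) = 0.0135071 × (11925/125.145) = 1.287.
Since η > 1, the good is a luxury.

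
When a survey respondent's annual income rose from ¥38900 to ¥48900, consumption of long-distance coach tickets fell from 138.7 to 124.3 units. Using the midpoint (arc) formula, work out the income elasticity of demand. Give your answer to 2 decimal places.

ΔQ = 124.3 − 138.7 = -14.4; midpoint Q̄ = (138.7 + 124.3)/2 = 131.5.
ΔI = 48900 − 38900 = 10000; midpoint Ī = (38900 + 48900)/2 = 43900.
η = (ΔQ/Q̄) ÷ (ΔI/Ī) = (-14.4/131.5) ÷ (10000/43900) = -0.48.

-0.48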